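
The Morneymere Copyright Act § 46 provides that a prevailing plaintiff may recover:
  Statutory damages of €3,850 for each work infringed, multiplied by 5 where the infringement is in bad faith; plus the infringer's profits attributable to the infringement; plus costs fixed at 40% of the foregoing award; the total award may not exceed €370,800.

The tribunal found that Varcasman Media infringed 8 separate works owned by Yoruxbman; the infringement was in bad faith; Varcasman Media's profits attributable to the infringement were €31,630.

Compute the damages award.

€259,882

Statutory damages: 8 × €3,850 = €30,800
Multiplied by 5: 5 × €30,800 = €154,000
Combined award: €154,000 + €31,630 = €185,630
Costs: 40% of €185,630 = €74,252
Award plus costs: €185,630 + €74,252 = €259,882
Cap at €370,800: €259,882 is within the cap, no reduction.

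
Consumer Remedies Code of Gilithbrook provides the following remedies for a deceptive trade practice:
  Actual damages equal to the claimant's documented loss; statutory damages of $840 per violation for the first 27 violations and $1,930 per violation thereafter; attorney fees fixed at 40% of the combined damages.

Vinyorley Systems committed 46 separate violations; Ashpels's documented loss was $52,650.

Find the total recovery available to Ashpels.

$156,800

First 27 violations: 27 × $840 = $22,680
Remaining violations: (46 − 27) × $1,930 = $36,670
Statutory damages: $22,680 + $36,670 = $59,350
Combined damages: $52,650 + $59,350 = $112,000
Attorney fees: 40% of $112,000 = $44,800
Total recovery: $112,000 + $44,800 = $156,800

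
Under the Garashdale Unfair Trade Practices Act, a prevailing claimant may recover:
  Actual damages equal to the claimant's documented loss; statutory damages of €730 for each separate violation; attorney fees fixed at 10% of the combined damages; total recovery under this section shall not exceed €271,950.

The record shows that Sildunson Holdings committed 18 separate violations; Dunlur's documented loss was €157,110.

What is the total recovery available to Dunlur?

€187,275

Statutory damages: 18 × €730 = €13,140
Combined damages: €157,110 + €13,140 = €170,250
Attorney fees: 10% of €170,250 = €17,025
Total before cap: €170,250 + €17,025 = €187,275
Cap at €271,950: €187,275 is within the cap, no reduction.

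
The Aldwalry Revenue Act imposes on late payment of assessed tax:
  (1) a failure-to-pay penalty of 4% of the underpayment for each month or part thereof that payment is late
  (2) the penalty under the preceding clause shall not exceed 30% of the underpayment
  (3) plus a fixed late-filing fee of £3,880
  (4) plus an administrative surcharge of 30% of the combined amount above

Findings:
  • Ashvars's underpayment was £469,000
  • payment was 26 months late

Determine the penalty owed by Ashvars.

Accrued rate: 4% × 26 = 104%, capped at 30% → 30%
Failure-to-pay penalty: 30% of £469,000 = £140,700
Penalty before surcharge: £140,700 + £3,880 = £144,580
Administrative surcharge: 30% of £144,580 = £43,374
Total penalty: £144,580 + £43,374 = £187,954

Penalty: £187,954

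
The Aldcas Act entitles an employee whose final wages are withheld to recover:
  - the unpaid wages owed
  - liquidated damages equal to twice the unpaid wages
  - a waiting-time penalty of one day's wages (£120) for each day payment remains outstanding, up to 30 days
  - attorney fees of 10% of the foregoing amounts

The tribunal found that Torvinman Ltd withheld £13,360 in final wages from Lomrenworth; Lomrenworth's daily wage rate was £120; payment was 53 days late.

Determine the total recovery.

£48,048

Doubled: 2 × £13,360 = £26,720
Penalty days: min(53, 30) = 30
Waiting-time penalty: 30 × £120 = £3,600
Subtotal: £13,360 + £26,720 + £3,600 = £43,680
Attorney fees: 10% of £43,680 = £4,368
Total award: £43,680 + £4,368 = £48,048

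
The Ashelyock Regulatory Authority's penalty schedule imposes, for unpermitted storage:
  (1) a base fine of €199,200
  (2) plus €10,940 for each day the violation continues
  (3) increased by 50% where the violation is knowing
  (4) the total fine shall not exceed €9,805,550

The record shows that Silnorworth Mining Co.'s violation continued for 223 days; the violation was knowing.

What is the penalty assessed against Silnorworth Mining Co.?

Per-day component: 223 × €10,940 = €2,439,620
Base plus per-day: €199,200 + €2,439,620 = €2,638,820
Enhancement: 50% of €2,638,820 = €1,319,410
Enhanced fine: €2,638,820 + €1,319,410 = €3,958,230
Cap at €9,805,550: €3,958,230 is within the cap, no reduction.

€3,958,230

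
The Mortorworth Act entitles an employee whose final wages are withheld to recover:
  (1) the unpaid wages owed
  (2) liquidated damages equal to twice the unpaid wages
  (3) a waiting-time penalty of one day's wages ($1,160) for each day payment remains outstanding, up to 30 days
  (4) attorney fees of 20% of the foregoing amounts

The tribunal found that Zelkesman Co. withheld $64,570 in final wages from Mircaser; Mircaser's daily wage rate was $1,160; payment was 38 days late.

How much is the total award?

Total award: $274,212

Doubled: 2 × $64,570 = $129,140
Penalty days: min(38, 30) = 30
Waiting-time penalty: 30 × $1,160 = $34,800
Subtotal: $64,570 + $129,140 + $34,800 = $228,510
Attorney fees: 20% of $228,510 = $45,702
Total award: $228,510 + $45,702 = $274,212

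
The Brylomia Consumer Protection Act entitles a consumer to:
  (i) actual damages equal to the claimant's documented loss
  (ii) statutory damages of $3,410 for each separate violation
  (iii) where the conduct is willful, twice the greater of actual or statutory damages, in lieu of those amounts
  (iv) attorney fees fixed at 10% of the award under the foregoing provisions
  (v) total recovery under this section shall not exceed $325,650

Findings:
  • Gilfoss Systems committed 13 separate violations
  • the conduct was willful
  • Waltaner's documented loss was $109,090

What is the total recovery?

Statutory damages: 13 × $3,410 = $44,330
Greater of actual damages ($109,090) or statutory damages ($44,330): $109,090
Doubled: 2 × $109,090 = $218,180
Attorney fees: 10% of $218,180 = $21,818
Total before cap: $218,180 + $21,818 = $239,998
Cap at $325,650: $239,998 is within the cap, no reduction.

$239,998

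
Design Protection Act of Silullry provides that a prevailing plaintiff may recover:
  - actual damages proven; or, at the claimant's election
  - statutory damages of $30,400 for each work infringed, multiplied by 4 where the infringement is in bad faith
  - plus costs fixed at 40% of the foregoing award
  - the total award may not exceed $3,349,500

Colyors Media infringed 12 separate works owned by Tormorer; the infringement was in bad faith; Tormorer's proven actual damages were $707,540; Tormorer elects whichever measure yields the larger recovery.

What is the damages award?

$2,042,880

Statutory damages: 12 × $30,400 = $364,800
Multiplied by 4: 4 × $364,800 = $1,459,200
Greater of actual damages ($707,540) or enhanced statutory damages ($1,459,200): $1,459,200
Costs: 40% of $1,459,200 = $583,680
Award plus costs: $1,459,200 + $583,680 = $2,042,880
Cap at $3,349,500: $2,042,880 is within the cap, no reduction.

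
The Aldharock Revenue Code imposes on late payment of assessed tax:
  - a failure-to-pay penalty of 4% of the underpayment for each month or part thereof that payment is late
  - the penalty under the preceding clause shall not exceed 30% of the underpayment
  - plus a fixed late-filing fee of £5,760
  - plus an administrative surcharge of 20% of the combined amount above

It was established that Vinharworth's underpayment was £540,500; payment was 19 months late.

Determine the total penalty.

£201,492

Accrued rate: 4% × 19 = 76%, capped at 30% → 30%
Failure-to-pay penalty: 30% of £540,500 = £162,150
Penalty before surcharge: £162,150 + £5,760 = £167,910
Administrative surcharge: 20% of £167,910 = £33,582
Total penalty: £167,910 + £33,582 = £201,492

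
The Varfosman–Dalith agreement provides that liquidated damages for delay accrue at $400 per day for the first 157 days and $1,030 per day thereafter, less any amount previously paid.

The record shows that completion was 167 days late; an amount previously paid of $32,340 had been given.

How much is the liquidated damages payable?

$40,760

First 157 days: 157 × $400 = $62,800
Remaining days: (167 − 157) × $1,030 = $10,300
Accrued per-day damages: $62,800 + $10,300 = $73,100
Less amount previously paid: $73,100 − $32,340 = $40,760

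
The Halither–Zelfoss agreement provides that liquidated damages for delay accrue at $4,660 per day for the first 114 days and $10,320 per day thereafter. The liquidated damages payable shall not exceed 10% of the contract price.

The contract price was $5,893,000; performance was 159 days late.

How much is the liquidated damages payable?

First 114 days: 114 × $4,660 = $531,240
Remaining days: (159 − 114) × $10,320 = $464,400
Accrued per-day damages: $531,240 + $464,400 = $995,640
Cap: 10% of $5,893,000 = $589,300
Cap at $589,300: $995,640 exceeds the cap → $589,300

$589,300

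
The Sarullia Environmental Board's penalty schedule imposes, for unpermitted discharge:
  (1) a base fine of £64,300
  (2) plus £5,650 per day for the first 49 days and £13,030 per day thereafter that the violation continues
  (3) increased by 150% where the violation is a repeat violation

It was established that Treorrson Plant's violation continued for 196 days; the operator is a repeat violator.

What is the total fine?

£5,641,400

First 49 days: 49 × £5,650 = £276,850
Remaining days: (196 − 49) × £13,030 = £1,915,410
Per-day component: £276,850 + £1,915,410 = £2,192,260
Base plus per-day: £64,300 + £2,192,260 = £2,256,560
Enhancement: 150% of £2,256,560 = £3,384,840
Enhanced fine: £2,256,560 + £3,384,840 = £5,641,400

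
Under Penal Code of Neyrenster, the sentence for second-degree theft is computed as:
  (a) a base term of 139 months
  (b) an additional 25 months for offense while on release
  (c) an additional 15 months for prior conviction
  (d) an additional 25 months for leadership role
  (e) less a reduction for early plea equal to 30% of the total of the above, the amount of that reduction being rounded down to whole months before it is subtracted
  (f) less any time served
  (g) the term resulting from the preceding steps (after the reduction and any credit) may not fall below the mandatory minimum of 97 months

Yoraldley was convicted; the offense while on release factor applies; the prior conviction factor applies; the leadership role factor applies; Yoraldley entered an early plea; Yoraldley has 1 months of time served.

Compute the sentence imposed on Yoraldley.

Sentence: 142 months

Offense while on release enhancement: +25 months
Prior conviction enhancement: +15 months
Leadership role enhancement: +25 months
Adjusted term: 139 months + 25 months + 15 months + 25 months = 204 months
Early plea reduction: 30% of 204 months = 61 months (rounded down)
After reduction: 204 − 61 = 143 months
Less time served: 143 months − 1 months = 142 months
Minimum 97 months: 142 months meets the minimum, no increase.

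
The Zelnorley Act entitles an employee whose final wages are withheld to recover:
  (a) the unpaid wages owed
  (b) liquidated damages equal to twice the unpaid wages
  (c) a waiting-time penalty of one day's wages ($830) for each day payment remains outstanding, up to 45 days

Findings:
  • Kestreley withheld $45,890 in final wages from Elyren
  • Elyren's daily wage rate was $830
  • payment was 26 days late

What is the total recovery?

Doubled: 2 × $45,890 = $91,780
Penalty days: min(26, 45) = 26
Waiting-time penalty: 26 × $830 = $21,580
Total award: $45,890 + $91,780 + $21,580 = $159,250

$159,250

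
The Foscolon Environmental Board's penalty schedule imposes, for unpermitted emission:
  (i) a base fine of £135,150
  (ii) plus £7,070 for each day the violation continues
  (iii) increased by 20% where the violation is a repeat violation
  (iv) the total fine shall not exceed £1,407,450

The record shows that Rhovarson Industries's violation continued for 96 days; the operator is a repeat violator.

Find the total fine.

£976,644

Per-day component: 96 × £7,070 = £678,720
Base plus per-day: £135,150 + £678,720 = £813,870
Enhancement: 20% of £813,870 = £162,774
Enhanced fine: £813,870 + £162,774 = £976,644
Cap at £1,407,450: £976,644 is within the cap, no reduction.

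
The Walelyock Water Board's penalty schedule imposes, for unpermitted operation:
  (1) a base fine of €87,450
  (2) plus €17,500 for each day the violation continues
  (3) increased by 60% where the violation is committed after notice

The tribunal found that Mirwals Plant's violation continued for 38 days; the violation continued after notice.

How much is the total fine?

Per-day component: 38 × €17,500 = €665,000
Base plus per-day: €87,450 + €665,000 = €752,450
Enhancement: 60% of €752,450 = €451,470
Enhanced fine: €752,450 + €451,470 = €1,203,920

€1,203,920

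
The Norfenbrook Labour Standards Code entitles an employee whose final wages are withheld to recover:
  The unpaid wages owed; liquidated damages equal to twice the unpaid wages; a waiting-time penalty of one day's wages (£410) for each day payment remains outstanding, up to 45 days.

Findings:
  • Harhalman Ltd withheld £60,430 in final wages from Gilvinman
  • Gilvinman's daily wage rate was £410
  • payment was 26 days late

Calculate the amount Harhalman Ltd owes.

Doubled: 2 × £60,430 = £120,860
Penalty days: min(26, 45) = 26
Waiting-time penalty: 26 × £410 = £10,660
Total award: £60,430 + £120,860 + £10,660 = £191,950

£191,950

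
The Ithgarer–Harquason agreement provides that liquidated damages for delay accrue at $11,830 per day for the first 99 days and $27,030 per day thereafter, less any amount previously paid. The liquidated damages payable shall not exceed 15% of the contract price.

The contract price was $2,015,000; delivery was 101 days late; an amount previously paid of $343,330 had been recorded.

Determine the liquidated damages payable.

$302,250

First 99 days: 99 × $11,830 = $1,171,170
Remaining days: (101 − 99) × $27,030 = $54,060
Accrued per-day damages: $1,171,170 + $54,060 = $1,225,230
Less amount previously paid: $1,225,230 − $343,330 = $881,900
Cap: 15% of $2,015,000 = $302,250
Cap at $302,250: $881,900 exceeds the cap → $302,250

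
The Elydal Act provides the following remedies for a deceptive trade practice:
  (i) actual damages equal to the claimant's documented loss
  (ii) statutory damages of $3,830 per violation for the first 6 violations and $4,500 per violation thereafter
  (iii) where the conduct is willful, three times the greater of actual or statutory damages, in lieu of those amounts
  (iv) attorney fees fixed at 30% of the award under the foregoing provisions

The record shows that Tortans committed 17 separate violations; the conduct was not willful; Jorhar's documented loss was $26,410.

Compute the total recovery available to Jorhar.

$128,557

First 6 violations: 6 × $3,830 = $22,980
Remaining violations: (17 − 6) × $4,500 = $49,500
Statutory damages: $22,980 + $49,500 = $72,480
Conduct not willful: the in-lieu enhancement does not apply.
Actual plus statutory damages: $26,410 + $72,480 = $98,890
Attorney fees: 30% of $98,890 = $29,667
Total recovery: $98,890 + $29,667 = $128,557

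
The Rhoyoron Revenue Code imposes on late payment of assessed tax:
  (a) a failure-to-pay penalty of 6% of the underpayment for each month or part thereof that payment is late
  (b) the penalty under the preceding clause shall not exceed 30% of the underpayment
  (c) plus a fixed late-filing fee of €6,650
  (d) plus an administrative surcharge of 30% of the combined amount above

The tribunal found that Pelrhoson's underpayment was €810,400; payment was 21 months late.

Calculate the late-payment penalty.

€324,701

Accrued rate: 6% × 21 = 126%, capped at 30% → 30%
Failure-to-pay penalty: 30% of €810,400 = €243,120
Penalty before surcharge: €243,120 + €6,650 = €249,770
Administrative surcharge: 30% of €249,770 = €74,931
Total penalty: €249,770 + €74,931 = €324,701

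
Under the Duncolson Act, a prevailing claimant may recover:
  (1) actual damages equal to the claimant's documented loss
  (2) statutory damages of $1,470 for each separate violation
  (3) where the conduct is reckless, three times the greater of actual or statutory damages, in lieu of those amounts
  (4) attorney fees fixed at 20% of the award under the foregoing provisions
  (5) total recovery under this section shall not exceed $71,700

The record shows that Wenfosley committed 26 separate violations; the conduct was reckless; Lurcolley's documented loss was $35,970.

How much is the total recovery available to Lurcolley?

Statutory damages: 26 × $1,470 = $38,220
Greater of actual damages ($35,970) or statutory damages ($38,220): $38,220
Trebled: 3 × $38,220 = $114,660
Attorney fees: 20% of $114,660 = $22,932
Total before cap: $114,660 + $22,932 = $137,592
Cap at $71,700: $137,592 exceeds the cap → $71,700

Total recovery: $71,700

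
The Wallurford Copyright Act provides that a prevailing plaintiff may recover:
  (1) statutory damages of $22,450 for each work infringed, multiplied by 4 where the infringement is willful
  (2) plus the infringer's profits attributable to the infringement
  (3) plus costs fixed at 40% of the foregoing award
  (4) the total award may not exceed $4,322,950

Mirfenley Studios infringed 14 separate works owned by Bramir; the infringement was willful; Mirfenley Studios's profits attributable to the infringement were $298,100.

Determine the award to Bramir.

Statutory damages: 14 × $22,450 = $314,300
Multiplied by 4: 4 × $314,300 = $1,257,200
Combined award: $1,257,200 + $298,100 = $1,555,300
Costs: 40% of $1,555,300 = $622,120
Award plus costs: $1,555,300 + $622,120 = $2,177,420
Cap at $4,322,950: $2,177,420 is within the cap, no reduction.

$2,177,420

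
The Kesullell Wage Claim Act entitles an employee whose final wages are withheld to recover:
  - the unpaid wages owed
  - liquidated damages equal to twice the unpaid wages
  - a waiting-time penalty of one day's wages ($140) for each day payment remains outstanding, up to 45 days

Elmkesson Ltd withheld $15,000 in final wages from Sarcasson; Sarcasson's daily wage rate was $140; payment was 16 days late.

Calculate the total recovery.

$47,240

Doubled: 2 × $15,000 = $30,000
Penalty days: min(16, 45) = 16
Waiting-time penalty: 16 × $140 = $2,240
Total award: $15,000 + $30,000 + $2,240 = $47,240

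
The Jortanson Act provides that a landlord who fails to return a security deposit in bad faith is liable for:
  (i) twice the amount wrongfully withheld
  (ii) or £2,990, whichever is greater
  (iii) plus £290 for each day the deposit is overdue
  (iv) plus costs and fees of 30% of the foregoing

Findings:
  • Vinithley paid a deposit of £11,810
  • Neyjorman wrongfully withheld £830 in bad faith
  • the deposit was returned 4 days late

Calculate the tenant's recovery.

£5,395

Doubled: 2 × £830 = £1,660
Minimum £2,990: £1,660 is below the minimum → £2,990
Late-return penalty: 4 × £290 = £1,160
Damages plus late penalty: £2,990 + £1,160 = £4,150
Costs and fees: 30% of £4,150 = £1,245
Total recovery: £4,150 + £1,245 = £5,395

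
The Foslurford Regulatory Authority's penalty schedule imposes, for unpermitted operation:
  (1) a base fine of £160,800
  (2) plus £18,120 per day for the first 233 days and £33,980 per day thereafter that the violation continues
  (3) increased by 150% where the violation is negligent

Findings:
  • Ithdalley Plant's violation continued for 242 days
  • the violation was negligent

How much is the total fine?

Civil penalty: £11,721,450

First 233 days: 233 × £18,120 = £4,221,960
Remaining days: (242 − 233) × £33,980 = £305,820
Per-day component: £4,221,960 + £305,820 = £4,527,780
Base plus per-day: £160,800 + £4,527,780 = £4,688,580
Enhancement: 150% of £4,688,580 = £7,032,870
Enhanced fine: £4,688,580 + £7,032,870 = £11,721,450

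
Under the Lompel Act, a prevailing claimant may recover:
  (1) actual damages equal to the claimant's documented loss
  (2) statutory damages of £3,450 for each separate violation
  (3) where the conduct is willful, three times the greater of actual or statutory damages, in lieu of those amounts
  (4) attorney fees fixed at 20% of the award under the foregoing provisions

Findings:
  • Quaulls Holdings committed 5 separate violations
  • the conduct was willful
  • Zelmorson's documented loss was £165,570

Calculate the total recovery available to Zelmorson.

Statutory damages: 5 × £3,450 = £17,250
Greater of actual damages (£165,570) or statutory damages (£17,250): £165,570
Trebled: 3 × £165,570 = £496,710
Attorney fees: 20% of £496,710 = £99,342
Total recovery: £496,710 + £99,342 = £596,052

£596,052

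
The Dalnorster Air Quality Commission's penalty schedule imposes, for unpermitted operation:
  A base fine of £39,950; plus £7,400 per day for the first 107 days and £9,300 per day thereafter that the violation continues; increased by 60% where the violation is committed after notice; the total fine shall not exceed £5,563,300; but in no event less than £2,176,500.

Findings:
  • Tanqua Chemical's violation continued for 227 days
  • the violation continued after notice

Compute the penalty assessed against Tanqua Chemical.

First 107 days: 107 × £7,400 = £791,800
Remaining days: (227 − 107) × £9,300 = £1,116,000
Per-day component: £791,800 + £1,116,000 = £1,907,800
Base plus per-day: £39,950 + £1,907,800 = £1,947,750
Enhancement: 60% of £1,947,750 = £1,168,650
Enhanced fine: £1,947,750 + £1,168,650 = £3,116,400
Cap at £5,563,300: £3,116,400 is within the cap, no reduction.
Minimum £2,176,500: £3,116,400 meets the minimum, no increase.

£3,116,400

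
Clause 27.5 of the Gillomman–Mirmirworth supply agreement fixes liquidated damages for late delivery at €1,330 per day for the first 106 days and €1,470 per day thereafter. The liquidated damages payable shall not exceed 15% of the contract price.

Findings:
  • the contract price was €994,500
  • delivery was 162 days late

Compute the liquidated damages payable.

€149,175

First 106 days: 106 × €1,330 = €140,980
Remaining days: (162 − 106) × €1,470 = €82,320
Accrued per-day damages: €140,980 + €82,320 = €223,300
Cap: 15% of €994,500 = €149,175
Cap at €149,175: €223,300 exceeds the cap → €149,175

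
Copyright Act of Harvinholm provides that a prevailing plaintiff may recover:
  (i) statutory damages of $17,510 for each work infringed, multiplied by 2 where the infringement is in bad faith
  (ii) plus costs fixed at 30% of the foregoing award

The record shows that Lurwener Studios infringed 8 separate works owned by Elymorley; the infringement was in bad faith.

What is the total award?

$364,208

Statutory damages: 8 × $17,510 = $140,080
Doubled: 2 × $140,080 = $280,160
Costs: 30% of $280,160 = $84,048
Award plus costs: $280,160 + $84,048 = $364,208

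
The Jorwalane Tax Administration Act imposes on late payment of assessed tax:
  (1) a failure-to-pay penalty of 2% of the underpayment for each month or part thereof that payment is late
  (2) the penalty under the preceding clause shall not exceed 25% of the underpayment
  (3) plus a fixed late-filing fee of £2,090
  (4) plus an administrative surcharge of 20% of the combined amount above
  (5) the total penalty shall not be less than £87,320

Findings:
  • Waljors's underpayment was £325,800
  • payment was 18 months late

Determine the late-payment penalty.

Accrued rate: 2% × 18 = 36%, capped at 25% → 25%
Failure-to-pay penalty: 25% of £325,800 = £81,450
Penalty before surcharge: £81,450 + £2,090 = £83,540
Administrative surcharge: 20% of £83,540 = £16,708
Total penalty: £83,540 + £16,708 = £100,248
Minimum £87,320: £100,248 meets the minimum, no increase.

£100,248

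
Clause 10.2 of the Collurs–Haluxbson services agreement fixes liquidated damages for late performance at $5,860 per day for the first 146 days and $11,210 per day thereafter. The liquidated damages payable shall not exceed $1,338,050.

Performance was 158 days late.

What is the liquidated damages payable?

$990,080

First 146 days: 146 × $5,860 = $855,560
Remaining days: (158 − 146) × $11,210 = $134,520
Accrued per-day damages: $855,560 + $134,520 = $990,080
Cap at $1,338,050: $990,080 is within the cap, no reduction.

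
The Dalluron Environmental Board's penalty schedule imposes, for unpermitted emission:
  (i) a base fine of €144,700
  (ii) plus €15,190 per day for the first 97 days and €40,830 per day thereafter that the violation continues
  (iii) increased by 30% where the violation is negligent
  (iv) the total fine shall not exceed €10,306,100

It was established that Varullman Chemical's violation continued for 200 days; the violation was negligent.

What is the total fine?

First 97 days: 97 × €15,190 = €1,473,430
Remaining days: (200 − 97) × €40,830 = €4,205,490
Per-day component: €1,473,430 + €4,205,490 = €5,678,920
Base plus per-day: €144,700 + €5,678,920 = €5,823,620
Enhancement: 30% of €5,823,620 = €1,747,086
Enhanced fine: €5,823,620 + €1,747,086 = €7,570,706
Cap at €10,306,100: €7,570,706 is within the cap, no reduction.

Civil penalty: €7,570,706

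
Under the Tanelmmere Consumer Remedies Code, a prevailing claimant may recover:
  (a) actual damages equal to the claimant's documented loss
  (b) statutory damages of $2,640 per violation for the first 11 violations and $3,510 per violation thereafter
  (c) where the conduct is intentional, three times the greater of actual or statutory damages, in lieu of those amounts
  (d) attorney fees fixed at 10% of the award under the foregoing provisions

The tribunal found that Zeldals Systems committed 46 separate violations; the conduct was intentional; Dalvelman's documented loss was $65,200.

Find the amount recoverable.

$501,237

First 11 violations: 11 × $2,640 = $29,040
Remaining violations: (46 − 11) × $3,510 = $122,850
Statutory damages: $29,040 + $122,850 = $151,890
Greater of actual damages ($65,200) or statutory damages ($151,890): $151,890
Trebled: 3 × $151,890 = $455,670
Attorney fees: 10% of $455,670 = $45,567
Total recovery: $455,670 + $45,567 = $501,237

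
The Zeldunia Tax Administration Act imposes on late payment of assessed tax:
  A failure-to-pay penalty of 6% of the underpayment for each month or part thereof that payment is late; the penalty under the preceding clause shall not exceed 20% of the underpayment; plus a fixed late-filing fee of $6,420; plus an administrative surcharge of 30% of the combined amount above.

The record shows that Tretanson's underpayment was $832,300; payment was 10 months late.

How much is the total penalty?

Accrued rate: 6% × 10 = 60%, capped at 20% → 20%
Failure-to-pay penalty: 20% of $832,300 = $166,460
Penalty before surcharge: $166,460 + $6,420 = $172,880
Administrative surcharge: 30% of $172,880 = $51,864
Total penalty: $172,880 + $51,864 = $224,744

$224,744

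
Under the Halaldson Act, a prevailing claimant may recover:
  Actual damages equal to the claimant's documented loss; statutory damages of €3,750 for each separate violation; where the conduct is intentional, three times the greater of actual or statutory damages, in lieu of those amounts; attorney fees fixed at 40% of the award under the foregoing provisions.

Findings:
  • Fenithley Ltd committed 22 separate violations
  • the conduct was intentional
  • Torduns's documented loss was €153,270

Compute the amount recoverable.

Statutory damages: 22 × €3,750 = €82,500
Greater of actual damages (€153,270) or statutory damages (€82,500): €153,270
Trebled: 3 × €153,270 = €459,810
Attorney fees: 40% of €459,810 = €183,924
Total recovery: €459,810 + €183,924 = €643,734

€643,734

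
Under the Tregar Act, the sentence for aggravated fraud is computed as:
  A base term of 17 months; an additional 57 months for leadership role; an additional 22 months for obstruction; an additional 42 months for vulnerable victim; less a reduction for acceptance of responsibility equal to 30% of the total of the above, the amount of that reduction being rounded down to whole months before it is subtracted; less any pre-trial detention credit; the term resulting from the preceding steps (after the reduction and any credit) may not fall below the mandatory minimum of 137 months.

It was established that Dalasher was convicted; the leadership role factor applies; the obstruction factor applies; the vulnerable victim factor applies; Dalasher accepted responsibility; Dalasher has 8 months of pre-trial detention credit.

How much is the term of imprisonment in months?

137 months

Leadership role enhancement: +57 months
Obstruction enhancement: +22 months
Vulnerable victim enhancement: +42 months
Adjusted term: 17 months + 57 months + 22 months + 42 months = 138 months
Acceptance of responsibility reduction: 30% of 138 months = 41 months (rounded down)
After reduction: 138 − 41 = 97 months
Less pre-trial detention credit: 97 months − 8 months = 89 months
Minimum 137 months: 89 months is below the minimum → 137 months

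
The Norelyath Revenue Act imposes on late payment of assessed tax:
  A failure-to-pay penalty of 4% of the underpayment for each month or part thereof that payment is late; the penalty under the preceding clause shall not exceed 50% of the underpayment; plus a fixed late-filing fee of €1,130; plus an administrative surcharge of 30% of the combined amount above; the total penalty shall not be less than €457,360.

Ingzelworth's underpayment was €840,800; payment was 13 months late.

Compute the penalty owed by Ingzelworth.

Accrued rate: 4% × 13 = 52%, capped at 50% → 50%
Failure-to-pay penalty: 50% of €840,800 = €420,400
Penalty before surcharge: €420,400 + €1,130 = €421,530
Administrative surcharge: 30% of €421,530 = €126,459
Total penalty: €421,530 + €126,459 = €547,989
Minimum €457,360: €547,989 meets the minimum, no increase.

€547,989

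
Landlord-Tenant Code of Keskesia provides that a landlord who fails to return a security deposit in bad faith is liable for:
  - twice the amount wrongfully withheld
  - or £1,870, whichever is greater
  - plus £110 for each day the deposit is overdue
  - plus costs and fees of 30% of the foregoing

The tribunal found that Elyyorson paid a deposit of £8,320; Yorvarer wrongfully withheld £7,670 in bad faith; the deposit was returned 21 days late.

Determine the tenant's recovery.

Doubled: 2 × £7,670 = £15,340
Minimum £1,870: £15,340 meets the minimum, no increase.
Late-return penalty: 21 × £110 = £2,310
Damages plus late penalty: £15,340 + £2,310 = £17,650
Costs and fees: 30% of £17,650 = £5,295
Total recovery: £17,650 + £5,295 = £22,945

Recovery: £22,945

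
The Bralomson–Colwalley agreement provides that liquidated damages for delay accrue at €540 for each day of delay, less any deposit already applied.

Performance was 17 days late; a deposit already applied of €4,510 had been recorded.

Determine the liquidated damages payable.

€4,670

Per-day damages: 17 × €540 = €9,180
Less deposit already applied: €9,180 − €4,510 = €4,670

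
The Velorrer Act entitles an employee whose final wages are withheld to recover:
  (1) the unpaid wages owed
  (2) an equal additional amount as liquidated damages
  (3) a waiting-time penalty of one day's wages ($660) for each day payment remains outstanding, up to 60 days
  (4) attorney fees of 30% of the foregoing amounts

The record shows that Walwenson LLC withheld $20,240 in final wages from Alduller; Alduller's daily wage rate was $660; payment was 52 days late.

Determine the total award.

$97,240

Liquidated damages (equal amount): $20,240
Penalty days: min(52, 60) = 52
Waiting-time penalty: 52 × $660 = $34,320
Subtotal: $20,240 + $20,240 + $34,320 = $74,800
Attorney fees: 30% of $74,800 = $22,440
Total award: $74,800 + $22,440 = $97,240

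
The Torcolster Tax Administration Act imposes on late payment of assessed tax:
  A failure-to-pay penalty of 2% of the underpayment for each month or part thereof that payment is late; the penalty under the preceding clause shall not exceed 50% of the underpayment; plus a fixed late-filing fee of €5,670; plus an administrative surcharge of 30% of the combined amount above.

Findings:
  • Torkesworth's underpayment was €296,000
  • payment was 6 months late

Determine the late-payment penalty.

€53,547

Accrued rate: 2% × 6 = 12%, capped at 50% → 12%
Failure-to-pay penalty: 12% of €296,000 = €35,520
Penalty before surcharge: €35,520 + €5,670 = €41,190
Administrative surcharge: 30% of €41,190 = €12,357
Total penalty: €41,190 + €12,357 = €53,547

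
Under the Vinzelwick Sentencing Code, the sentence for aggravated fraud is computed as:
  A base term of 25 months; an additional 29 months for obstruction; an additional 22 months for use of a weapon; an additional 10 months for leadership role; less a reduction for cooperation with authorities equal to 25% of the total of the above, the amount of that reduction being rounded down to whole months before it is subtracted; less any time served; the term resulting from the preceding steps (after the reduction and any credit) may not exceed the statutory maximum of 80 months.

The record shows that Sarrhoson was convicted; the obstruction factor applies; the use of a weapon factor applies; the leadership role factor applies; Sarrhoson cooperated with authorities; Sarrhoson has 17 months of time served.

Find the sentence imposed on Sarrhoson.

Obstruction enhancement: +29 months
Use of a weapon enhancement: +22 months
Leadership role enhancement: +10 months
Adjusted term: 25 months + 29 months + 22 months + 10 months = 86 months
Cooperation with authorities reduction: 25% of 86 months = 21 months (rounded down)
After reduction: 86 − 21 = 65 months
Less time served: 65 months − 17 months = 48 months
Cap at 80 months: 48 months is within the cap, no reduction.

48 months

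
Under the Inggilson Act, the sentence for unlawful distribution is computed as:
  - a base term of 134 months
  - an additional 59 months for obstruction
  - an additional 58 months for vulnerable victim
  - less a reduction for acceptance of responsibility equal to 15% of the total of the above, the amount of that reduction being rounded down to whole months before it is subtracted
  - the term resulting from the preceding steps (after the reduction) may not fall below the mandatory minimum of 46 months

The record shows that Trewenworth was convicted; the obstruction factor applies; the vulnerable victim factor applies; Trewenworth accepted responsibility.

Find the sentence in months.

Obstruction enhancement: +59 months
Vulnerable victim enhancement: +58 months
Adjusted term: 134 months + 59 months + 58 months = 251 months
Acceptance of responsibility reduction: 15% of 251 months = 37 months (rounded down)
After reduction: 251 − 37 = 214 months
Minimum 46 months: 214 months meets the minimum, no increase.

214 months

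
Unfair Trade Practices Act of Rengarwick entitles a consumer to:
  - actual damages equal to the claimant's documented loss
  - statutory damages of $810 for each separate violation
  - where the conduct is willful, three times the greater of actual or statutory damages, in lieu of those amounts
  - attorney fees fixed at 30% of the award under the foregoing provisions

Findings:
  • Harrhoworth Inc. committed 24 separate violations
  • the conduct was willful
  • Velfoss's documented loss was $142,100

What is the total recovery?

Statutory damages: 24 × $810 = $19,440
Greater of actual damages ($142,100) or statutory damages ($19,440): $142,100
Trebled: 3 × $142,100 = $426,300
Attorney fees: 30% of $426,300 = $127,890
Total recovery: $426,300 + $127,890 = $554,190

$554,190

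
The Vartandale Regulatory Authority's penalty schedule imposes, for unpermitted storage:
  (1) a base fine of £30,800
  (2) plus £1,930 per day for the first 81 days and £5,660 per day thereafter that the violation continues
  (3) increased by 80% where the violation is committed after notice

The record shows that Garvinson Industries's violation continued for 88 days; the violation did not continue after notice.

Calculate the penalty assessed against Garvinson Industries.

£226,750

First 81 days: 81 × £1,930 = £156,330
Remaining days: (88 − 81) × £5,660 = £39,620
Per-day component: £156,330 + £39,620 = £195,950
Base plus per-day: £30,800 + £195,950 = £226,750
The violation did not continue after notice: no 80% increase.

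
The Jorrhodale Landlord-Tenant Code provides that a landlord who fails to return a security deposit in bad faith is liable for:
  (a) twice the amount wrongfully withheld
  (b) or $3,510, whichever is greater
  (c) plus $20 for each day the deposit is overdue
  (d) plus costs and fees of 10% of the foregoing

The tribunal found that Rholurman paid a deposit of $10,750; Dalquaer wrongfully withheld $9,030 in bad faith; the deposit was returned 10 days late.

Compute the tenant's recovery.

$20,086

Doubled: 2 × $9,030 = $18,060
Minimum $3,510: $18,060 meets the minimum, no increase.
Late-return penalty: 10 × $20 = $200
Damages plus late penalty: $18,060 + $200 = $18,260
Costs and fees: 10% of $18,260 = $1,826
Total recovery: $18,260 + $1,826 = $20,086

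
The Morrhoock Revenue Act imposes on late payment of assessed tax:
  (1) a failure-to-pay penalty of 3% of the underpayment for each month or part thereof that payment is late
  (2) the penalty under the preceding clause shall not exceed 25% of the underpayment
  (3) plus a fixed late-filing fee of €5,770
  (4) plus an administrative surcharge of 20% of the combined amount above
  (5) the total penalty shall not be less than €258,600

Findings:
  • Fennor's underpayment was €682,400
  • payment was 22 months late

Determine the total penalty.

Accrued rate: 3% × 22 = 66%, capped at 25% → 25%
Failure-to-pay penalty: 25% of €682,400 = €170,600
Penalty before surcharge: €170,600 + €5,770 = €176,370
Administrative surcharge: 20% of €176,370 = €35,274
Total penalty: €176,370 + €35,274 = €211,644
Minimum €258,600: €211,644 is below the minimum → €258,600

€258,600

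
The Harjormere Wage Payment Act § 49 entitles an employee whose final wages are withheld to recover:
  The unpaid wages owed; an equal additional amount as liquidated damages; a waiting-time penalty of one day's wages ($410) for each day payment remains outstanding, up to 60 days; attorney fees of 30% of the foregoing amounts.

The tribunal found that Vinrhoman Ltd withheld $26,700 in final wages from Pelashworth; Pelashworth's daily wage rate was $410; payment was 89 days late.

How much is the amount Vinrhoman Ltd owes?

Liquidated damages (equal amount): $26,700
Penalty days: min(89, 60) = 60
Waiting-time penalty: 60 × $410 = $24,600
Subtotal: $26,700 + $26,700 + $24,600 = $78,000
Attorney fees: 30% of $78,000 = $23,400
Total award: $78,000 + $23,400 = $101,400

Total award: $101,400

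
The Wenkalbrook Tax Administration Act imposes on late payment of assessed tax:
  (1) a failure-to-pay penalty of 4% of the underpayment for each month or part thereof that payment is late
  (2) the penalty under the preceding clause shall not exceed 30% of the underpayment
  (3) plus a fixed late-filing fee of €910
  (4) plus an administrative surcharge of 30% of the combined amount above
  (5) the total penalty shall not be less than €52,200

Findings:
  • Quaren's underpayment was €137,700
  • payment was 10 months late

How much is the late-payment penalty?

Accrued rate: 4% × 10 = 40%, capped at 30% → 30%
Failure-to-pay penalty: 30% of €137,700 = €41,310
Penalty before surcharge: €41,310 + €910 = €42,220
Administrative surcharge: 30% of €42,220 = €12,666
Total penalty: €42,220 + €12,666 = €54,886
Minimum €52,200: €54,886 meets the minimum, no increase.

Penalty: €54,886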